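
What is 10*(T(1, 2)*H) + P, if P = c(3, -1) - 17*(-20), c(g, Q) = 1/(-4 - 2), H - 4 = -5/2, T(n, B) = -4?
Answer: 1679/6 ≈ 279.83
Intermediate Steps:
H = 3/2 (H = 4 - 5/2 = 3/2 ≈ 1.5000)
c(g, Q) = -1/6 (c(g, Q) = 1/(-6) = -1/6)
P = 2039/6 (P = -1/6 - 17*(-20) = -1/6 + 340 = 2039/6 ≈ 339.83)
10*(T(1, 2)*H) + P = 10*(-4*3/2) + 2039/6 = 10*(-6) + 2039/6 = -60 + 2039/6 = 1679/6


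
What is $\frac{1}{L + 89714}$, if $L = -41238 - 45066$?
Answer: $\frac{1}{3410} \approx 0.00029326$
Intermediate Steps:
$L = -86304$
$\frac{1}{L + 89714} = \frac{1}{-86304 + 89714} = \frac{1}{3410}$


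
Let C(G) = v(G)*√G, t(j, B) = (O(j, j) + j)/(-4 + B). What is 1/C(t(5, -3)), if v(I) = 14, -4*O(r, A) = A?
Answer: -I*√105/105 ≈ -0.09759*I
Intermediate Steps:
O(r, A) = -A/4
t(j, B) = 3*j/(4*(-4 + B)) (t(j, B) = (-j/4 + j)/(-4 + B) = (3*j/4)/(-4 + B) = 3*j/(4*(-4 + B)))
C(G) = 14*√G
1/C(t(5, -3)) = 1/(14*√((¾)*5/(-4 - 3))) = 1/(14*√((¾)*5/(-7))) = 1/(14*√((¾)*5*(-⅐))) = 1/(14*√(-15/28)) = 1/(14*(I*√105/14)) = 1/(I*√105) = -I*√105/105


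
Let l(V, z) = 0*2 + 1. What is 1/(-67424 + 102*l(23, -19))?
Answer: -1/67322 ≈ -1.4854e-5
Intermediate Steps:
l(V, z) = 1 (l(V, z) = 0 + 1 = 1)
1/(-67424 + 102*l(23, -19)) = 1/(-67424 + 102*1) = 1/(-67424 + 102) = 1/(-67322) = -1/67322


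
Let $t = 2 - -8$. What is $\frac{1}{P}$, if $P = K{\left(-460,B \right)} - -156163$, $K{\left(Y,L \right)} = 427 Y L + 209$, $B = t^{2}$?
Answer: $- \frac{1}{19485628} \approx -5.132 \cdot 10^{-8}$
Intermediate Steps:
$t = 10$ ($t = 2 + 8 = 10$)
$B = 100$ ($B = 10^{2} = 100$)
$K{\left(Y,L \right)} = 209 + 427 L Y$ ($K{\left(Y,L \right)} = 427 L Y + 209 = 209 + 427 L Y$)
$P = -19485628$ ($P = \left(209 + 427 \cdot 100 \left(-460\right)\right) - -156163 = \left(209 - 19642000\right) + 156163 = -19641791 + 156163 = -19485628$)
$\frac{1}{P} = \frac{1}{-19485628} = - \frac{1}{19485628}$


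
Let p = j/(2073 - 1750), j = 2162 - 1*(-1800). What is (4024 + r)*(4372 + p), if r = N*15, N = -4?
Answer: 5613491752/323 ≈ 1.7379e+7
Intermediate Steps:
j = 3962 (j = 2162 + 1800 = 3962)
r = -60 (r = -4*15 = -60)
p = 3962/323 (p = 3962/(2073 - 1750) = 3962/323 ≈ 12.266)
(4024 + r)*(4372 + p) = (4024 - 60)*(4372 + 3962/323) = 3964*(1416118/323) = 5613491752/323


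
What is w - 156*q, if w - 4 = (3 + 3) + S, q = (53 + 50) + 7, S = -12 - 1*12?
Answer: -17174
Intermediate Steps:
S = -24 (S = -12 - 12 = -24)
q = 110 (q = 103 + 7 = 110)
w = -14 (w = 4 + ((3 + 3) - 24) = 4 + (6 - 24) = 4 - 18 = -14)
w - 156*q = -14 - 156*110 = -14 - 17160 = -17174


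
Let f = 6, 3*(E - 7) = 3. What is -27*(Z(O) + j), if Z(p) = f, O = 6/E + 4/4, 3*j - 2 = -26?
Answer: 54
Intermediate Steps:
E = 8 (E = 7 + (⅓)*3 = 7 + 1 = 8)
j = -8 (j = ⅔ + (⅓)*(-26) = ⅔ - 26/3 = -8)
O = 7/4 (O = 6/8 + 4/4 = 6*(⅛) + 4*(¼) = ¾ + 1 = 7/4 ≈ 1.7500)
Z(p) = 6
-27*(Z(O) + j) = -27*(6 - 8) = -27*(-2) = 54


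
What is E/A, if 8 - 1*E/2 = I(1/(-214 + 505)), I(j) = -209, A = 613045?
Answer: 434/613045 ≈ 0.00070794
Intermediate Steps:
E = 434 (E = 16 - 2*(-209) = 16 + 418 = 434)
E/A = 434/613045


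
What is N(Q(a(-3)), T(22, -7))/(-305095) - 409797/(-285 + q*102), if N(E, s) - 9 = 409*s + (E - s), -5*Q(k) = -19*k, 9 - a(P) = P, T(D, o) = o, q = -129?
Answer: 1294665372/42457475 ≈ 30.493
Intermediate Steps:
a(P) = 9 - P
Q(k) = 19*k/5 (Q(k) = -(-19)*k/5 = 19*k/5)
N(E, s) = 9 + E + 408*s (N(E, s) = 9 + (409*s + (E - s)) = 9 + (E + 408*s) = 9 + E + 408*s)
N(Q(a(-3)), T(22, -7))/(-305095) - 409797/(-285 + q*102) = (9 + 19*(9 - 1*(-3))/5 + 408*(-7))/(-305095) - 409797/(-285 - 129*102) = (9 + 19*(9 + 3)/5 - 2856)*(-1/305095) - 409797/(-285 - 13158) = (9 + (19/5)*12 - 2856)*(-1/305095) - 409797/(-13443) = (9 + 228/5 - 2856)*(-1/305095) - 409797*(-1/13443) = -14007/5*(-1/305095) + 136599/4481 = 87/9475 + 136599/4481 = 1294665372/42457475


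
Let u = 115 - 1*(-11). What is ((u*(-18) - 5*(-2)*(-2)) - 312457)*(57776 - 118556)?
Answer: 19130201100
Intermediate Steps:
u = 126 (u = 115 + 11 = 126)
((u*(-18) - 5*(-2)*(-2)) - 312457)*(57776 - 118556) = ((126*(-18) - 5*(-2)*(-2)) - 312457)*(57776 - 118556) = ((-2268 + 10*(-2)) - 312457)*(-60780) = ((-2268 - 20) - 312457)*(-60780) = (-2288 - 312457)*(-60780) = -314745*(-60780) = 19130201100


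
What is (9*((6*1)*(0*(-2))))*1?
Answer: 0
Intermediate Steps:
(9*((6*1)*(0*(-2))))*1 = (9*(6*0))*1 = (9*0)*1 = 0*1 = 0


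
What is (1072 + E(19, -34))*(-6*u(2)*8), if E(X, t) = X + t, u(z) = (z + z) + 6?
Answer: -507360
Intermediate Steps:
u(z) = 6 + 2*z (u(z) = 2*z + 6 = 6 + 2*z)
(1072 + E(19, -34))*(-6*u(2)*8) = (1072 + (19 - 34))*(-6*(6 + 2*2)*8) = (1072 - 15)*(-6*(6 + 4)*8) = 1057*(-6*10*8) = 1057*(-60*8) = 1057*(-480) = -507360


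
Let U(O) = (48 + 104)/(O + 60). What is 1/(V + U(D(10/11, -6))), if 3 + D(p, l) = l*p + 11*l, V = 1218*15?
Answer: 159/2903258 ≈ 5.4766e-5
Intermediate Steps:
V = 18270
D(p, l) = -3 + 11*l + l*p (D(p, l) = -3 + (l*p + 11*l) = -3 + (11*l + l*p) = -3 + 11*l + l*p)
U(O) = 152/(60 + O)
1/(V + U(D(10/11, -6))) = 1/(18270 + 152/(60 + (-3 + 11*(-6) - 60/11))) = 1/(18270 + 152/(60 + (-3 - 66 - 60/11))) = 1/(18270 + 152/(60 - 819/11)) = 1/(18270 + 152/(-159/11)) = 1/(18270 + 152*(-11/159)) = 1/(18270 - 1672/159) = 1/(2903258/159) = 159/2903258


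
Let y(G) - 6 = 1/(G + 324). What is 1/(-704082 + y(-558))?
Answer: -234/164753785 ≈ -1.4203e-6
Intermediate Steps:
y(G) = 6 + 1/(324 + G) (y(G) = 6 + 1/(G + 324) = 6 + 1/(324 + G))
1/(-704082 + y(-558)) = 1/(-704082 + (1945 + 6*(-558))/(324 - 558)) = 1/(-704082 + (1945 - 3348)/(-234)) = 1/(-704082 - 1/234*(-1403)) = 1/(-704082 + 1403/234) = 1/(-164753785/234) = -234/164753785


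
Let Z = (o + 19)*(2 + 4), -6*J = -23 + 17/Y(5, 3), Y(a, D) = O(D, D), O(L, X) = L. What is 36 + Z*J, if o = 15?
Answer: 1876/3 ≈ 625.33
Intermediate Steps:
Y(a, D) = D
J = 26/9 (J = -(-23 + 17/3)/6 = -⅙*(-52/3) = 26/9 ≈ 2.8889)
Z = 204 (Z = (15 + 19)*(2 + 4) = 34*6 = 204)
36 + Z*J = 36 + 204*(26/9) = 36 + 1768/3 = 1876/3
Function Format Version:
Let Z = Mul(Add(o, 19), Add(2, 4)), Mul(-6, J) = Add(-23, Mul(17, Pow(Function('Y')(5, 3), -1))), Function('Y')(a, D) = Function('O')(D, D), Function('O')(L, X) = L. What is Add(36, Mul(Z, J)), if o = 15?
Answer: Rational(1876, 3) ≈ 625.33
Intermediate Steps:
Function('Y')(a, D) = D
J = Rational(26, 9) (J = Mul(Rational(-1, 6), Add(-23, Mul(17, Pow(3, -1)))) = Mul(Rational(-1, 6), Add(-23, Mul(17, Rational(1, 3)))) = Mul(Rational(-1, 6), Add(-23, Rational(17, 3))) = Mul(Rational(-1, 6), Rational(-52, 3)) = Rational(26, 9) ≈ 2.8889)
Z = 204 (Z = Mul(Add(15, 19), Add(2, 4)) = Mul(34, 6) = 204)
Add(36, Mul(Z, J)) = Add(36, Mul(204, Rational(26, 9))) = Add(36, Rational(1768, 3)) = Rational(1876, 3)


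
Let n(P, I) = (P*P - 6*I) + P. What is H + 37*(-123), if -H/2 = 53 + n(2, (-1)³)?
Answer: -4681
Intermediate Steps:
n(P, I) = P + P² - 6*I (n(P, I) = (P² - 6*I) + P = P + P² - 6*I)
H = -130 (H = -2*(53 + (2 + 2² - 6*(-1)³)) = -2*(53 + (2 + 4 - 6*(-1))) = -2*(53 + (2 + 4 + 6)) = -2*(53 + 12) = -2*65 = -130)
H + 37*(-123) = -130 + 37*(-123) = -130 - 4551 = -4681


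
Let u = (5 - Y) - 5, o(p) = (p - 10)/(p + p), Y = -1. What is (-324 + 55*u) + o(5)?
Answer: -539/2 ≈ -269.50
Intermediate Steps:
o(p) = (-10 + p)/(2*p) (o(p) = (-10 + p)/((2*p)) = (-10 + p)*(1/(2*p)) = (-10 + p)/(2*p))
u = 1 (u = (5 - 1*(-1)) - 5 = (5 + 1) - 5 = 6 - 5 = 1)
(-324 + 55*u) + o(5) = (-324 + 55*1) + (1/2)*(-10 + 5)/5 = (-324 + 55) + (1/2)*(1/5)*(-5) = -269 - 1/2 = -539/2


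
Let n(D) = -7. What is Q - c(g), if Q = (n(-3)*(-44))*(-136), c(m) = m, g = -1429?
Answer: -40459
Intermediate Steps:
Q = -41888 (Q = -7*(-44)*(-136) = 308*(-136) = -41888)
Q - c(g) = -41888 - 1*(-1429) = -41888 + 1429 = -40459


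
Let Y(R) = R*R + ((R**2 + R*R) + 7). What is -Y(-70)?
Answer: -14707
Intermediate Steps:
Y(R) = 7 + 3*R**2 (Y(R) = R**2 + ((R**2 + R**2) + 7) = R**2 + (2*R**2 + 7) = R**2 + (7 + 2*R**2) = 7 + 3*R**2)
-Y(-70) = -(7 + 3*(-70)**2) = -(7 + 3*4900) = -(7 + 14700) = -1*14707 = -14707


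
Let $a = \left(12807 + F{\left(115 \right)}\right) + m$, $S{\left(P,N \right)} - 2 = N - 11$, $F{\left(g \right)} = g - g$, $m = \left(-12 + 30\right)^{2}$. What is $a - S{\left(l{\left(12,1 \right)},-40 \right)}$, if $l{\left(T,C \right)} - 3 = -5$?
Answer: $13180$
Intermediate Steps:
$l{\left(T,C \right)} = -2$ ($l{\left(T,C \right)} = 3 - 5 = -2$)
$m = 324$ ($m = 18^{2} = 324$)
$F{\left(g \right)} = 0$
$S{\left(P,N \right)} = -9 + N$ ($S{\left(P,N \right)} = 2 + \left(N - 11\right) = 2 + \left(-11 + N\right) = -9 + N$)
$a = 13131$ ($a = \left(12807 + 0\right) + 324 = 12807 + 324 = 13131$)
$a - S{\left(l{\left(12,1 \right)},-40 \right)} = 13131 - \left(-9 - 40\right) = 13131 - -49 = 13131 + 49 = 13180$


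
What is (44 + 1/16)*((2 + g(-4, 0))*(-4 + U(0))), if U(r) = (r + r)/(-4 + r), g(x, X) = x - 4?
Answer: 2115/2 ≈ 1057.5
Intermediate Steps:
g(x, X) = -4 + x
U(r) = 2*r/(-4 + r) (U(r) = (2*r)/(-4 + r) = 2*r/(-4 + r))
(44 + 1/16)*((2 + g(-4, 0))*(-4 + U(0))) = (44 + 1/16)*((2 + (-4 - 4))*(-4 + 2*0/(-4 + 0))) = (44 + 1/16)*((2 - 8)*(-4 + 2*0/(-4))) = 705*(-6*(-4 + 2*0*(-¼)))/16 = 705*(-6*(-4 + 0))/16 = 705*(-6*(-4))/16 = (705/16)*24 = 2115/2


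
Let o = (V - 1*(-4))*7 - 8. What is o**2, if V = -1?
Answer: 169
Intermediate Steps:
o = 13 (o = (-1 - 1*(-4))*7 - 8 = (-1 + 4)*7 - 8 = 3*7 - 8 = 21 - 8 = 13)
o**2 = 13**2 = 169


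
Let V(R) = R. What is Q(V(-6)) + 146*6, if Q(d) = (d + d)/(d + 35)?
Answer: 25392/29 ≈ 875.59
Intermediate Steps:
Q(d) = 2*d/(35 + d) (Q(d) = (2*d)/(35 + d) = 2*d/(35 + d))
Q(V(-6)) + 146*6 = 2*(-6)/(35 - 6) + 146*6 = 2*(-6)/29 + 876 = 2*(-6)*(1/29) + 876 = -12/29 + 876 = 25392/29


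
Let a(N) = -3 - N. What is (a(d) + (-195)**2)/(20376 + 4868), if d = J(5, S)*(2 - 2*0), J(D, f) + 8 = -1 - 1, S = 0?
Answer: 19021/12622 ≈ 1.5070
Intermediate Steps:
J(D, f) = -10 (J(D, f) = -8 + (-1 - 1) = -8 - 2 = -10)
d = -20 (d = -10*(2 - 2*0) = -10*(2 + 0) = -10*2 = -20)
(a(d) + (-195)**2)/(20376 + 4868) = ((-3 - 1*(-20)) + (-195)**2)/(20376 + 4868) = ((-3 + 20) + 38025)/25244 = (17 + 38025)*(1/25244) = 38042*(1/25244) = 19021/12622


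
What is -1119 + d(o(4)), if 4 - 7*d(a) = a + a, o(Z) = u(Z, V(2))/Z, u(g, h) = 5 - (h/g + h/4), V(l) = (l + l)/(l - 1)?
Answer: -15661/14 ≈ -1118.6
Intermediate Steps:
V(l) = 2*l/(-1 + l) (V(l) = (2*l)/(-1 + l) = 2*l/(-1 + l))
u(g, h) = 5 - h/4 - h/g (u(g, h) = 5 - (h/g + h*(¼)) = 5 - (h/g + h/4) = 5 - (h/4 + h/g) = 5 + (-h/4 - h/g) = 5 - h/4 - h/g)
o(Z) = (4 - 4/Z)/Z (o(Z) = (5 - 2/(2*(-1 + 2)) - 2*2/(-1 + 2)/Z)/Z = (5 - 2/(2*1) - 2*2/1/Z)/Z = (5 - 2/2 - 2*2*1/Z)/Z = (5 - ¼*4 - 1*4/Z)/Z = (5 - 1 - 4/Z)/Z = (4 - 4/Z)/Z)
d(a) = 4/7 - 2*a/7 (d(a) = 4/7 - (a + a)/7 = 4/7 - 2*a/7)
-1119 + d(o(4)) = -1119 + (4/7 - 8*(-1 + 4)/(7*4²)) = -1119 + (4/7 - 8*3/(7*16)) = -1119 + (4/7 - 2/7*¾) = -1119 + (4/7 - 3/14) = -1119 + 5/14 = -15661/14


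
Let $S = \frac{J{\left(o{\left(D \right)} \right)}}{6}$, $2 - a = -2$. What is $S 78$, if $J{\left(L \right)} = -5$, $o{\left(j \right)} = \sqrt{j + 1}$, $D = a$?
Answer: $-65$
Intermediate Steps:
$a = 4$ ($a = 2 - -2 = 2 + 2 = 4$)
$D = 4$
$o{\left(j \right)} = \sqrt{1 + j}$
$S = - \frac{5}{6} \approx -0.83333$
$S 78 = \left(- \frac{5}{6}\right) 78 = -65$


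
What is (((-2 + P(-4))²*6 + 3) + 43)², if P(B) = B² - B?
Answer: 3960100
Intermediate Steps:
(((-2 + P(-4))²*6 + 3) + 43)² = (((-2 - 4*(-1 - 4))²*6 + 3) + 43)² = (((-2 - 4*(-5))²*6 + 3) + 43)² = (((-2 + 20)²*6 + 3) + 43)² = ((18²*6 + 3) + 43)² = ((324*6 + 3) + 43)² = ((1944 + 3) + 43)² = (1947 + 43)² = 1990² = 3960100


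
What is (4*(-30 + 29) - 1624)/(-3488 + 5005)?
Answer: -44/41 ≈ -1.0732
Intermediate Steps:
(4*(-30 + 29) - 1624)/(-3488 + 5005) = (4*(-1) - 1624)/1517 = (-4 - 1624)*(1/1517) = -1628*1/1517 = -44/41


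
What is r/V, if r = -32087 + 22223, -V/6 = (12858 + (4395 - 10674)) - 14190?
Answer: -548/2537 ≈ -0.21600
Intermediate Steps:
V = 45666 (V = -6*((12858 + (4395 - 10674)) - 14190) = -6*((12858 - 6279) - 14190) = -6*(6579 - 14190) = -6*(-7611) = 45666)
r = -9864
r/V = -9864/45666 = -9864*1/45666 = -548/2537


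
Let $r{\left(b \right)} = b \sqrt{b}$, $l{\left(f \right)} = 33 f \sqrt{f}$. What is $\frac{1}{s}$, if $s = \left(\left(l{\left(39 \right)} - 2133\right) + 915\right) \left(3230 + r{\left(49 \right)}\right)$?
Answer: $\frac{406}{75169806597} + \frac{143 \sqrt{39}}{25056602199} \approx 4.1042 \cdot 10^{-8}$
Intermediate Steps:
$l{\left(f \right)} = 33 f^{\frac{3}{2}}$
$r{\left(b \right)} = b^{\frac{3}{2}}$
$s = -4351914 + 4598451 \sqrt{39}$ ($s = \left(\left(33 \cdot 39^{\frac{3}{2}} - 2133\right) + 915\right) \left(3230 + 49^{\frac{3}{2}}\right) = \left(\left(33 \cdot 39 \sqrt{39} - 2133\right) + 915\right) \left(3230 + 343\right) = \left(\left(1287 \sqrt{39} - 2133\right) + 915\right) 3573 = \left(\left(-2133 + 1287 \sqrt{39}\right) + 915\right) 3573 = \left(-1218 + 1287 \sqrt{39}\right) 3573 = -4351914 + 4598451 \sqrt{39} \approx 2.4365 \cdot 10^{7}$)
$\frac{1}{s} = \frac{1}{-4351914 + 4598451 \sqrt{39}}$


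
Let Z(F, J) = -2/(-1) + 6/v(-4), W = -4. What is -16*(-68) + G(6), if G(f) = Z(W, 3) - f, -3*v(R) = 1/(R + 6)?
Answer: 1048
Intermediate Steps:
v(R) = -1/(3*(6 + R)) (v(R) = -1/(3*(R + 6)) = -1/(3*(6 + R)))
Z(F, J) = -34 (Z(F, J) = -2/(-1) + 6/((-1/(18 + 3*(-4)))) = -2*(-1) + 6/((-1/(18 - 12))) = 2 + 6/((-1/6)) = 2 + 6/((-1*⅙)) = 2 + 6/(-⅙) = 2 + 6*(-6) = 2 - 36 = -34)
G(f) = -34 - f
-16*(-68) + G(6) = -16*(-68) + (-34 - 1*6) = 1088 + (-34 - 6) = 1088 - 40 = 1048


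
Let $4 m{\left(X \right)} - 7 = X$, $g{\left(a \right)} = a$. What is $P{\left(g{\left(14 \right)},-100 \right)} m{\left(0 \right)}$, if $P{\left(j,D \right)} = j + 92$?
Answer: $\frac{371}{2} \approx 185.5$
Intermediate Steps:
$m{\left(X \right)} = \frac{7}{4} + \frac{X}{4}$
$P{\left(j,D \right)} = 92 + j$
$P{\left(g{\left(14 \right)},-100 \right)} m{\left(0 \right)} = \left(92 + 14\right) \left(\frac{7}{4} + \frac{1}{4} \cdot 0\right) = 106 \left(\frac{7}{4} + 0\right) = 106 \cdot \frac{7}{4} = \frac{371}{2}$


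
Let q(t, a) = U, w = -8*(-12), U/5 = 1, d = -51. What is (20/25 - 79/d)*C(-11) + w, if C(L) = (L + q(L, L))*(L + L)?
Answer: 34516/85 ≈ 406.07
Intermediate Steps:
U = 5 (U = 5*1 = 5)
w = 96
q(t, a) = 5
C(L) = 2*L*(5 + L) (C(L) = (L + 5)*(L + L) = (5 + L)*(2*L) = 2*L*(5 + L))
(20/25 - 79/d)*C(-11) + w = (20/25 - 79/(-51))*(2*(-11)*(5 - 11)) + 96 = (20*(1/25) - 79*(-1/51))*(2*(-11)*(-6)) + 96 = (⅘ + 79/51)*132 + 96 = (599/255)*132 + 96 = 26356/85 + 96 = 34516/85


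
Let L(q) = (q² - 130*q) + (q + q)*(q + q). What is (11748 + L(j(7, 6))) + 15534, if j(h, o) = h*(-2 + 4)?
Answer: 26442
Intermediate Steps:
j(h, o) = 2*h (j(h, o) = h*2 = 2*h)
L(q) = -130*q + 5*q² (L(q) = (q² - 130*q) + (2*q)*(2*q) = (q² - 130*q) + 4*q² = -130*q + 5*q²)
(11748 + L(j(7, 6))) + 15534 = (11748 + 5*(2*7)*(-26 + 2*7)) + 15534 = (11748 + 5*14*(-26 + 14)) + 15534 = (11748 + 5*14*(-12)) + 15534 = (11748 - 840) + 15534 = 10908 + 15534 = 26442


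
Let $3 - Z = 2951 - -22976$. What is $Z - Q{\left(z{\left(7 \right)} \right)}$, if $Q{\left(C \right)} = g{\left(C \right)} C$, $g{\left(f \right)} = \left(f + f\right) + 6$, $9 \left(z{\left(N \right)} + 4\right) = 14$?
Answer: $- \frac{2099624}{81} \approx -25921.0$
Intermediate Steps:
$z{\left(N \right)} = - \frac{22}{9}$ ($z{\left(N \right)} = -4 + \frac{1}{9} \cdot 14 = -4 + \frac{14}{9} = - \frac{22}{9}$)
$g{\left(f \right)} = 6 + 2 f$ ($g{\left(f \right)} = 2 f + 6 = 6 + 2 f$)
$Z = -25924$ ($Z = 3 - \left(2951 - -22976\right) = 3 - \left(2951 + 22976\right) = 3 - 25927 = -25924$)
$Q{\left(C \right)} = C \left(6 + 2 C\right)$ ($Q{\left(C \right)} = \left(6 + 2 C\right) C = C \left(6 + 2 C\right)$)
$Z - Q{\left(z{\left(7 \right)} \right)} = -25924 - 2 \left(- \frac{22}{9}\right) \left(3 - \frac{22}{9}\right) = -25924 - 2 \left(- \frac{22}{9}\right) \frac{5}{9} = -25924 - - \frac{220}{81} = -25924 + \frac{220}{81} = - \frac{2099624}{81}$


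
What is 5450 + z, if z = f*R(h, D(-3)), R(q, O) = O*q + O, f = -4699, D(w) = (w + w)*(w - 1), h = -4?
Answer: 343778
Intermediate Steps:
D(w) = 2*w*(-1 + w) (D(w) = (2*w)*(-1 + w) = 2*w*(-1 + w))
R(q, O) = O + O*q
z = 338328 (z = -4699*2*(-3)*(-1 - 3)*(1 - 4) = -4699*2*(-3)*(-4)*(-3) = -112776*(-3) = -4699*(-72) = 338328)
5450 + z = 5450 + 338328 = 343778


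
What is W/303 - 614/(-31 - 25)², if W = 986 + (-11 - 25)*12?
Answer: 775651/475104 ≈ 1.6326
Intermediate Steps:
W = 554 (W = 986 - 36*12 = 986 - 432 = 554)
W/303 - 614/(-31 - 25)² = 554/303 - 614/(-31 - 25)² = 554*(1/303) - 614/((-56)²) = 554/303 - 614/3136 = 554/303 - 614*1/3136 = 554/303 - 307/1568 = 775651/475104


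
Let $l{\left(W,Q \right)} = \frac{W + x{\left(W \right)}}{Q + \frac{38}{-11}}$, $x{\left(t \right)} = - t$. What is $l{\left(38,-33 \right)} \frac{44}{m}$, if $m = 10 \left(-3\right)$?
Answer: $0$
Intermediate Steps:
$l{\left(W,Q \right)} = 0$ ($l{\left(W,Q \right)} = \frac{W - W}{Q + \frac{38}{-11}} = \frac{0}{Q + 38 \left(- \frac{1}{11}\right)} = \frac{0}{Q - \frac{38}{11}} = \frac{0}{- \frac{38}{11} + Q} = 0$)
$m = -30$
$l{\left(38,-33 \right)} \frac{44}{m} = 0 \frac{44}{-30} = 0 \cdot 44 \left(- \frac{1}{30}\right) = 0 \left(- \frac{22}{15}\right) = 0$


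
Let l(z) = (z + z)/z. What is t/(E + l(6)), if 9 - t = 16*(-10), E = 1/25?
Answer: 4225/51 ≈ 82.843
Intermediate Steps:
l(z) = 2 (l(z) = (2*z)/z = 2)
E = 1/25 ≈ 0.040000
t = 169 (t = 9 - 16*(-10) = 9 - 1*(-160) = 9 + 160 = 169)
t/(E + l(6)) = 169/(1/25 + 2) = 169/(51/25) = 169*(25/51) = 4225/51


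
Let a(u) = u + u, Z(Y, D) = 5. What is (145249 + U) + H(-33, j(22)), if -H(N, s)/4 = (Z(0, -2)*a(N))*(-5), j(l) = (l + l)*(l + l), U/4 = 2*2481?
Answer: 158497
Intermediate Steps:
U = 19848 (U = 4*(2*2481) = 4*4962 = 19848)
a(u) = 2*u
j(l) = 4*l² (j(l) = (2*l)*(2*l) = 4*l²)
H(N, s) = 200*N (H(N, s) = -4*5*(2*N)*(-5) = -4*10*N*(-5) = -(-200)*N = 200*N)
(145249 + U) + H(-33, j(22)) = (145249 + 19848) + 200*(-33) = 165097 - 6600 = 158497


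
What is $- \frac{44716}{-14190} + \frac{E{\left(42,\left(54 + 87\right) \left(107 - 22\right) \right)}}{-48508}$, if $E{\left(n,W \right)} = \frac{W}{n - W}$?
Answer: $\frac{1439196501703}{456705973020} \approx 3.1513$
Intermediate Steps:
$- \frac{44716}{-14190} + \frac{E{\left(42,\left(54 + 87\right) \left(107 - 22\right) \right)}}{-48508} = - \frac{44716}{-14190} + \frac{\left(54 + 87\right) \left(107 - 22\right) \frac{1}{42 - \left(54 + 87\right) \left(107 - 22\right)}}{-48508} = \left(-44716\right) \left(- \frac{1}{14190}\right) + \frac{141 \cdot 85}{42 - 141 \cdot 85} \left(- \frac{1}{48508}\right) = \frac{22358}{7095} + \frac{11985}{42 - 11985} \left(- \frac{1}{48508}\right) = \frac{22358}{7095} + \frac{11985}{-11943} \left(- \frac{1}{48508}\right) = \frac{22358}{7095} + 11985 \left(- \frac{1}{11943}\right) \left(- \frac{1}{48508}\right) = \frac{22358}{7095} - - \frac{3995}{193110348} = \frac{22358}{7095} + \frac{3995}{193110348} = \frac{1439196501703}{456705973020}$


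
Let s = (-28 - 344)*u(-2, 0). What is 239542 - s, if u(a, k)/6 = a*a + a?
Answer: 244006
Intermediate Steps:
u(a, k) = 6*a + 6*a² (u(a, k) = 6*(a*a + a) = 6*(a² + a) = 6*(a + a²) = 6*a + 6*a²)
s = -4464 (s = (-28 - 344)*(6*(-2)*(1 - 2)) = -2232*(-2)*(-1) = -372*12 = -4464)
239542 - s = 239542 - 1*(-4464) = 239542 + 4464 = 244006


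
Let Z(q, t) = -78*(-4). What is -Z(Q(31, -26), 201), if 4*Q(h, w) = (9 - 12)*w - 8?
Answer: -312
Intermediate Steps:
Q(h, w) = -2 - 3*w/4 (Q(h, w) = ((9 - 12)*w - 8)/4 = (-3*w - 8)/4 = (-8 - 3*w)/4 = -2 - 3*w/4)
Z(q, t) = 312
-Z(Q(31, -26), 201) = -1*312 = -312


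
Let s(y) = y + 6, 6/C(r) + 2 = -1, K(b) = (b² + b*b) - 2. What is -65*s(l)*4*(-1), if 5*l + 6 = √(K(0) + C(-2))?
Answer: 1248 + 104*I ≈ 1248.0 + 104.0*I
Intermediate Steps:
K(b) = -2 + 2*b² (K(b) = (b² + b²) - 2 = 2*b² - 2 = -2 + 2*b²)
C(r) = -2 (C(r) = 6/(-2 - 1) = 6/(-3) = 6*(-⅓) = -2)
l = -6/5 + 2*I/5 (l = -6/5 + √((-2 + 2*0²) - 2)/5 = -6/5 + √((-2 + 2*0) - 2)/5 = -6/5 + √((-2 + 0) - 2)/5 = -6/5 + √(-2 - 2)/5 = -6/5 + √(-4)/5 = -6/5 + (2*I)/5 = -6/5 + 2*I/5 ≈ -1.2 + 0.4*I)
s(y) = 6 + y
-65*s(l)*4*(-1) = -65*(6 + (-6/5 + 2*I/5))*4*(-1) = -65*(24/5 + 2*I/5)*(-4) = -65*(-96/5 - 8*I/5) = 1248 + 104*I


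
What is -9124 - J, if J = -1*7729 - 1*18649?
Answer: 17254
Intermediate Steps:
J = -26378 (J = -7729 - 18649 = -26378)
-9124 - J = -9124 - 1*(-26378) = -9124 + 26378 = 17254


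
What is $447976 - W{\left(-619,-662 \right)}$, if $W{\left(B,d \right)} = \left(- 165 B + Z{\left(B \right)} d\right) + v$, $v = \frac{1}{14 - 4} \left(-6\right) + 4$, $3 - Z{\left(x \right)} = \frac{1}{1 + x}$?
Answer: $\frac{537389117}{1545} \approx 3.4782 \cdot 10^{5}$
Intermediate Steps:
$Z{\left(x \right)} = 3 - \frac{1}{1 + x}$
$v = \frac{17}{5}$ ($v = \frac{1}{10} \left(-6\right) + 4 = - \frac{3}{5} + 4 = \frac{17}{5} \approx 3.4$)
$W{\left(B,d \right)} = \frac{17}{5} - 165 B + \frac{d \left(2 + 3 B\right)}{1 + B}$ ($W{\left(B,d \right)} = \left(- 165 B + \frac{2 + 3 B}{1 + B} d\right) + \frac{17}{5} = \left(- 165 B + \frac{d \left(2 + 3 B\right)}{1 + B}\right) + \frac{17}{5} = \frac{17}{5} - 165 B + \frac{d \left(2 + 3 B\right)}{1 + B}$)
$447976 - W{\left(-619,-662 \right)} = 447976 - \frac{- 662 \left(2 + 3 \left(-619\right)\right) + \frac{\left(1 - 619\right) \left(17 - -510675\right)}{5}}{1 - 619} = 447976 - \frac{- 662 \left(2 - 1857\right) + \frac{1}{5} \left(-618\right) \left(17 + 510675\right)}{-618} = 447976 - - \frac{\left(-662\right) \left(-1855\right) + \frac{1}{5} \left(-618\right) 510692}{618} = 447976 - - \frac{1228010 - \frac{315607656}{5}}{618} = 447976 - \left(- \frac{1}{618}\right) \left(- \frac{309467606}{5}\right) = 447976 - \frac{154733803}{1545} = \frac{537389117}{1545}$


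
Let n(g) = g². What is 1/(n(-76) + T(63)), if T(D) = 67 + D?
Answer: 1/5906 ≈ 0.00016932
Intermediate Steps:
1/(n(-76) + T(63)) = 1/((-76)² + (67 + 63)) = 1/(5776 + 130) = 1/5906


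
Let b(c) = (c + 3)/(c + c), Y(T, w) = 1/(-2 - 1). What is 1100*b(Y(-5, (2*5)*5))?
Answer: -4400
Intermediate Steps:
Y(T, w) = -1/3 (Y(T, w) = 1/(-3) = -1/3)
b(c) = (3 + c)/(2*c) (b(c) = (3 + c)/((2*c)) = (3 + c)*(1/(2*c)) = (3 + c)/(2*c))
1100*b(Y(-5, (2*5)*5)) = 1100*((3 - 1/3)/(2*(-1/3))) = 1100*((1/2)*(-3)*(8/3)) = 1100*(-4) = -4400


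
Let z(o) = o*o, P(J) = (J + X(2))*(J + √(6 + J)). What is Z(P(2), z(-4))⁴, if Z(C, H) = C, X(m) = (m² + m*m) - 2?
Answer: 1114112 + 786432*√2 ≈ 2.2263e+6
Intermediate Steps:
X(m) = -2 + 2*m² (X(m) = (m² + m²) - 2 = 2*m² - 2 = -2 + 2*m²)
P(J) = (6 + J)*(J + √(6 + J)) (P(J) = (J + (-2 + 2*2²))*(J + √(6 + J)) = (J + (-2 + 2*4))*(J + √(6 + J)) = (J + (-2 + 8))*(J + √(6 + J)) = (J + 6)*(J + √(6 + J)) = (6 + J)*(J + √(6 + J)))
z(o) = o²
Z(P(2), z(-4))⁴ = (2² + 6*2 + 6*√(6 + 2) + 2*√(6 + 2))⁴ = (4 + 12 + 6*√8 + 2*√8)⁴ = (4 + 12 + 6*(2*√2) + 2*(2*√2))⁴ = (4 + 12 + 12*√2 + 4*√2)⁴ = (16 + 16*√2)⁴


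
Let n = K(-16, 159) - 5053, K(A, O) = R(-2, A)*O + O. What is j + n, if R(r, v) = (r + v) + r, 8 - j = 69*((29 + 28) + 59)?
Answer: -16070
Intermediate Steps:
j = -7996 (j = 8 - 69*((29 + 28) + 59) = 8 - 69*(57 + 59) = 8 - 69*116 = 8 - 1*8004 = 8 - 8004 = -7996)
R(r, v) = v + 2*r
K(A, O) = O + O*(-4 + A) (K(A, O) = (A + 2*(-2))*O + O = (A - 4)*O + O = (-4 + A)*O + O = O*(-4 + A) + O = O + O*(-4 + A))
n = -8074 (n = 159*(-3 - 16) - 5053 = 159*(-19) - 5053 = -3021 - 5053 = -8074)
j + n = -7996 - 8074 = -16070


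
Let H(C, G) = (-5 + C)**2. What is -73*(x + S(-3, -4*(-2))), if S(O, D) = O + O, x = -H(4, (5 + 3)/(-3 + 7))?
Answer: 511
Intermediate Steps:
x = -1 (x = -(-5 + 4)**2 = -1*(-1)**2 = -1*1 = -1)
S(O, D) = 2*O
-73*(x + S(-3, -4*(-2))) = -73*(-1 + 2*(-3)) = -73*(-1 - 6) = -73*(-7) = 511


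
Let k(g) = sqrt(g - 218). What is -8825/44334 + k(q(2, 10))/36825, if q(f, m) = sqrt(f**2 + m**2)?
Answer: -8825/44334 + I*sqrt(218 - 2*sqrt(26))/36825 ≈ -0.19906 + 0.00039146*I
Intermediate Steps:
k(g) = sqrt(-218 + g)
-8825/44334 + k(q(2, 10))/36825 = -8825/44334 + sqrt(-218 + sqrt(2**2 + 10**2))/36825 = -8825*1/44334 + sqrt(-218 + sqrt(4 + 100))*(1/36825) = -8825/44334 + sqrt(-218 + sqrt(104))*(1/36825) = -8825/44334 + sqrt(-218 + 2*sqrt(26))*(1/36825) = -8825/44334 + sqrt(-218 + 2*sqrt(26))/36825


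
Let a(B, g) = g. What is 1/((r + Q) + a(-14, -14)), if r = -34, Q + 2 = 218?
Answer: 1/168 ≈ 0.0059524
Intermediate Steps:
Q = 216 (Q = -2 + 218 = 216)
1/((r + Q) + a(-14, -14)) = 1/((-34 + 216) - 14) = 1/(182 - 14) = 1/168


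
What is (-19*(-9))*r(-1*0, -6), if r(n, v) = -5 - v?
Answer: 171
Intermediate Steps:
(-19*(-9))*r(-1*0, -6) = (-19*(-9))*(-5 - 1*(-6)) = 171*(-5 + 6) = 171*1 = 171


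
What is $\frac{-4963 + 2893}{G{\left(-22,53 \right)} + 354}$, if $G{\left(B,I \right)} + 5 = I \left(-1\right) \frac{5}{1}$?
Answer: $- \frac{345}{14} \approx -24.643$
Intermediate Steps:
$G{\left(B,I \right)} = -5 - 5 I$ ($G{\left(B,I \right)} = -5 + I \left(-1\right) \frac{5}{1} = -5 + - I 5 \cdot 1 = -5 + - I 5 = -5 - 5 I$)
$\frac{-4963 + 2893}{G{\left(-22,53 \right)} + 354} = \frac{-4963 + 2893}{\left(-5 - 265\right) + 354} = - \frac{2070}{\left(-5 - 265\right) + 354} = - \frac{2070}{-270 + 354} = - \frac{2070}{84} = \left(-2070\right) \frac{1}{84} = - \frac{345}{14}$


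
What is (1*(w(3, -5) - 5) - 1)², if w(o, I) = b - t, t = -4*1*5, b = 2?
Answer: 256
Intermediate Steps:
t = -20 (t = -4*5 = -20)
w(o, I) = 22 (w(o, I) = 2 - 1*(-20) = 2 + 20 = 22)
(1*(w(3, -5) - 5) - 1)² = (1*(22 - 5) - 1)² = (1*17 - 1)² = (17 - 1)² = 16² = 256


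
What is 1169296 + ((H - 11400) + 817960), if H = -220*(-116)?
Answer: 2001376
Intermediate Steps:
H = 25520
1169296 + ((H - 11400) + 817960) = 1169296 + ((25520 - 11400) + 817960) = 1169296 + (14120 + 817960) = 1169296 + 832080 = 2001376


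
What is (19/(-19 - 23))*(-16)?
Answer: 152/21 ≈ 7.2381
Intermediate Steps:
(19/(-19 - 23))*(-16) = (19/(-42))*(-16) = -1/42*19*(-16) = -19/42*(-16) = 152/21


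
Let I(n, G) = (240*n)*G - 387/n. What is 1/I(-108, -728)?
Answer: 12/226437163 ≈ 5.2995e-8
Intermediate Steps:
I(n, G) = -387/n + 240*G*n (I(n, G) = 240*G*n - 387/n = -387/n + 240*G*n)
1/I(-108, -728) = 1/(-387/(-108) + 240*(-728)*(-108)) = 1/(-387*(-1/108) + 18869760) = 1/(43/12 + 18869760) = 1/(226437163/12) = 12/226437163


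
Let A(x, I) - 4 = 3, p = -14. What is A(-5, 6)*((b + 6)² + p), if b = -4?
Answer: -70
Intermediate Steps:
A(x, I) = 7 (A(x, I) = 4 + 3 = 7)
A(-5, 6)*((b + 6)² + p) = 7*((-4 + 6)² - 14) = 7*(2² - 14) = 7*(4 - 14) = 7*(-10) = -70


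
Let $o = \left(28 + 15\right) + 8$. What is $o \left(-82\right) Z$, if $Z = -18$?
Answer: $75276$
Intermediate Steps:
$o = 51$ ($o = 43 + 8 = 51$)
$o \left(-82\right) Z = 51 \left(-82\right) \left(-18\right) = \left(-4182\right) \left(-18\right) = 75276$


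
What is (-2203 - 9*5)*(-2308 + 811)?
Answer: 3365256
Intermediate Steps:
(-2203 - 9*5)*(-2308 + 811) = (-2203 - 45)*(-1497) = -2248*(-1497) = 3365256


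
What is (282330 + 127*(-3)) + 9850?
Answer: 291799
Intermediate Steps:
(282330 + 127*(-3)) + 9850 = (282330 - 381) + 9850 = 281949 + 9850 = 291799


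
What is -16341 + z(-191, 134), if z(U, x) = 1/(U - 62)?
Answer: -4134274/253 ≈ -16341.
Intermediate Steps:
z(U, x) = 1/(-62 + U)
-16341 + z(-191, 134) = -16341 + 1/(-62 - 191) = -16341 + 1/(-253) = -16341 - 1/253 = -4134274/253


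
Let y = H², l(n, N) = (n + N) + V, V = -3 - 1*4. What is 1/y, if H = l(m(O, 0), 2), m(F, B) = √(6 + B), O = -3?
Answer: (-5 + √6)⁻² ≈ 0.15373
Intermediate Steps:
V = -7 (V = -3 - 4 = -7)
l(n, N) = -7 + N + n (l(n, N) = (n + N) - 7 = (N + n) - 7 = -7 + N + n)
H = -5 + √6 (H = -7 + 2 + √(6 + 0) = -7 + 2 + √6 = -5 + √6 ≈ -2.5505)
y = (-5 + √6)² ≈ 6.5051
1/y = 1/((-5 + √6)²) = (-5 + √6)⁻²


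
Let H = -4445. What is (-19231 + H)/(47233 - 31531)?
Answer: -3946/2617 ≈ -1.5078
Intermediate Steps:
(-19231 + H)/(47233 - 31531) = (-19231 - 4445)/(47233 - 31531) = -23676/15702 = -23676*1/15702 = -3946/2617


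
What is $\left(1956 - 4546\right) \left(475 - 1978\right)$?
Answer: $3892770$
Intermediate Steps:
$\left(1956 - 4546\right) \left(475 - 1978\right) = \left(-2590\right) \left(-1503\right) = 3892770$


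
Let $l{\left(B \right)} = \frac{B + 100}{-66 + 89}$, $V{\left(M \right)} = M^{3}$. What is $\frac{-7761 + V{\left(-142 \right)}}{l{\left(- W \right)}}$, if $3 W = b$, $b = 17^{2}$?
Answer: $- \frac{198102381}{11} \approx -1.8009 \cdot 10^{7}$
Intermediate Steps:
$b = 289$
$W = \frac{289}{3}$ ($W = \frac{1}{3} \cdot 289 = \frac{289}{3} \approx 96.333$)
$l{\left(B \right)} = \frac{100}{23} + \frac{B}{23}$ ($l{\left(B \right)} = \frac{100 + B}{23} = \left(100 + B\right) \frac{1}{23} = \frac{100}{23} + \frac{B}{23}$)
$\frac{-7761 + V{\left(-142 \right)}}{l{\left(- W \right)}} = \frac{-7761 + \left(-142\right)^{3}}{\frac{100}{23} + \frac{\left(-1\right) \frac{289}{3}}{23}} = \frac{-7761 - 2863288}{\frac{100}{23} + \frac{1}{23} \left(- \frac{289}{3}\right)} = - \frac{2871049}{\frac{100}{23} - \frac{289}{69}} = - \frac{2871049}{\frac{11}{69}} = \left(-2871049\right) \frac{69}{11} = - \frac{198102381}{11}$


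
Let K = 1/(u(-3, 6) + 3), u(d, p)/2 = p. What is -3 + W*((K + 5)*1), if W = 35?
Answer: 523/3 ≈ 174.33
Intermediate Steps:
u(d, p) = 2*p
K = 1/15 (K = 1/(2*6 + 3) = 1/(12 + 3) = 1/15 ≈ 0.066667)
-3 + W*((K + 5)*1) = -3 + 35*((1/15 + 5)*1) = -3 + 35*((76/15)*1) = -3 + 35*(76/15) = -3 + 532/3 = 523/3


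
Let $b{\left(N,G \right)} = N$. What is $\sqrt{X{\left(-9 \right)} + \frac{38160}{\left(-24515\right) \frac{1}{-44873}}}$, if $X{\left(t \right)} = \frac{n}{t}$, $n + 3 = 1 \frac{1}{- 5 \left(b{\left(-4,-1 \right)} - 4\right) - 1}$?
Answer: $\frac{2 \sqrt{5746443583752807}}{573651} \approx 264.29$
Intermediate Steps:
$n = - \frac{116}{39}$ ($n = -3 + 1 \frac{1}{- 5 \left(-4 - 4\right) - 1} = -3 + 1 \frac{1}{\left(-5\right) \left(-8\right) - 1} = -3 + 1 \frac{1}{40 - 1} = -3 + 1 \cdot \frac{1}{39} = -3 + \frac{1}{39} = - \frac{116}{39} \approx -2.9744$)
$X{\left(t \right)} = - \frac{116}{39 t}$
$\sqrt{X{\left(-9 \right)} + \frac{38160}{\left(-24515\right) \frac{1}{-44873}}} = \sqrt{- \frac{116}{39 \left(-9\right)} + \frac{38160}{\left(-24515\right) \frac{1}{-44873}}} = \sqrt{\left(- \frac{116}{39}\right) \left(- \frac{1}{9}\right) + \frac{38160}{\left(-24515\right) \left(- \frac{1}{44873}\right)}} = \sqrt{\frac{116}{351} + \frac{38160}{\frac{24515}{44873}}} = \sqrt{\frac{116}{351} + 38160 \cdot \frac{44873}{24515}} = \sqrt{\frac{116}{351} + \frac{342470736}{4903}} = \sqrt{\frac{120207797084}{1720953}} = \frac{2 \sqrt{5746443583752807}}{573651}$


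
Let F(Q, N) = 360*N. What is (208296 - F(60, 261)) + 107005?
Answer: 221341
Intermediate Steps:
(208296 - F(60, 261)) + 107005 = (208296 - 360*261) + 107005 = (208296 - 1*93960) + 107005 = (208296 - 93960) + 107005 = 114336 + 107005 = 221341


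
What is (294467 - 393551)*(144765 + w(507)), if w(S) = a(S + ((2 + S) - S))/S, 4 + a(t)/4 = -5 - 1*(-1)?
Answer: -2424117242044/169 ≈ -1.4344e+10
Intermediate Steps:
a(t) = -32 (a(t) = -16 + 4*(-5 - 1*(-1)) = -16 + 4*(-5 + 1) = -16 + 4*(-4) = -16 - 16 = -32)
w(S) = -32/S
(294467 - 393551)*(144765 + w(507)) = (294467 - 393551)*(144765 - 32/507) = -99084*(144765 - 32*1/507) = -99084*(144765 - 32/507) = -99084*73395823/507 = -2424117242044/169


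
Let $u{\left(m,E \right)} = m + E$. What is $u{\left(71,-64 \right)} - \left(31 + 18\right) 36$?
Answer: $-1757$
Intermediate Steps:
$u{\left(m,E \right)} = E + m$
$u{\left(71,-64 \right)} - \left(31 + 18\right) 36 = \left(-64 + 71\right) - \left(31 + 18\right) 36 = 7 - 49 \cdot 36 = 7 - 1764 = -1757$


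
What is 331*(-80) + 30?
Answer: -26450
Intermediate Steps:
331*(-80) + 30 = -26480 + 30 = -26450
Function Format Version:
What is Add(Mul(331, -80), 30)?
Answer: -26450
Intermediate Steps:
Add(Mul(331, -80), 30) = Add(-26480, 30) = -26450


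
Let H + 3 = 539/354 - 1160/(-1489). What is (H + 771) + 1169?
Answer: 1022217533/527106 ≈ 1939.3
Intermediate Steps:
H = -368107/527106 (H = -3 + (539/354 - 1160/(-1489)) = -3 + (539*(1/354) - 1160*(-1/1489)) = -3 + (539/354 + 1160/1489) = -3 + 1213211/527106 = -368107/527106 ≈ -0.69835)
(H + 771) + 1169 = (-368107/527106 + 771) + 1169 = 406030619/527106 + 1169 = 1022217533/527106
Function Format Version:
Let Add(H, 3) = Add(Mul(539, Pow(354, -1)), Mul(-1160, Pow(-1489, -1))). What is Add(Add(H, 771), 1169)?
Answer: Rational(1022217533, 527106) ≈ 1939.3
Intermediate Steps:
H = Rational(-368107, 527106) (H = Add(-3, Add(Mul(539, Pow(354, -1)), Mul(-1160, Pow(-1489, -1)))) = Add(-3, Add(Mul(539, Rational(1, 354)), Mul(-1160, Rational(-1, 1489)))) = Add(-3, Add(Rational(539, 354), Rational(1160, 1489))) = Add(-3, Rational(1213211, 527106)) = Rational(-368107, 527106) ≈ -0.69835)
Add(Add(H, 771), 1169) = Add(Add(Rational(-368107, 527106), 771), 1169) = Add(Rational(406030619, 527106), 1169) = Rational(1022217533, 527106)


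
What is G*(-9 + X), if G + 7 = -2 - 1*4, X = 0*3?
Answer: 117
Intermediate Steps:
X = 0
G = -13 (G = -7 + (-2 - 1*4) = -7 + (-2 - 4) = -7 - 6 = -13)
G*(-9 + X) = -13*(-9 + 0) = -13*(-9) = 117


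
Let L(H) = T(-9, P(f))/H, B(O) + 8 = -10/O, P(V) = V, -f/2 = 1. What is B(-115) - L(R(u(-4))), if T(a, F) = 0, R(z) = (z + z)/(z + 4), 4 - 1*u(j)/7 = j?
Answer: -182/23 ≈ -7.9130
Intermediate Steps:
u(j) = 28 - 7*j
R(z) = 2*z/(4 + z) (R(z) = (2*z)/(4 + z) = 2*z/(4 + z))
f = -2 (f = -2*1 = -2)
B(O) = -8 - 10/O
L(H) = 0 (L(H) = 0/H = 0)
B(-115) - L(R(u(-4))) = (-8 - 10/(-115)) - 1*0 = (-8 - 10*(-1/115)) + 0 = (-8 + 2/23) + 0 = -182/23 + 0 = -182/23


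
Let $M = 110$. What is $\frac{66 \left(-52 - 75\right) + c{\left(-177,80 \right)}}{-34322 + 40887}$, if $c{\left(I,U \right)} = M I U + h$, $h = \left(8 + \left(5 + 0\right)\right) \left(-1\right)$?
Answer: $- \frac{313199}{1313} \approx -238.54$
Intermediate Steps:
$h = -13$ ($h = \left(8 + 5\right) \left(-1\right) = 13 \left(-1\right) = -13$)
$c{\left(I,U \right)} = -13 + 110 I U$ ($c{\left(I,U \right)} = 110 I U - 13 = -13 + 110 I U$)
$\frac{66 \left(-52 - 75\right) + c{\left(-177,80 \right)}}{-34322 + 40887} = \frac{66 \left(-52 - 75\right) + \left(-13 + 110 \left(-177\right) 80\right)}{-34322 + 40887} = \frac{66 \left(-127\right) - 1557613}{6565} = \left(-8382 - 1557613\right) \frac{1}{6565} = \left(-1565995\right) \frac{1}{6565} = - \frac{313199}{1313}$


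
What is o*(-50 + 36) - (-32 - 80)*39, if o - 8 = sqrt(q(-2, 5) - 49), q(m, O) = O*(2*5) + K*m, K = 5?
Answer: 4256 - 42*I ≈ 4256.0 - 42.0*I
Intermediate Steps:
q(m, O) = 5*m + 10*O (q(m, O) = O*(2*5) + 5*m = O*10 + 5*m = 10*O + 5*m = 5*m + 10*O)
o = 8 + 3*I (o = 8 + sqrt((5*(-2) + 10*5) - 49) = 8 + sqrt((-10 + 50) - 49) = 8 + sqrt(40 - 49) = 8 + sqrt(-9) = 8 + 3*I ≈ 8.0 + 3.0*I)
o*(-50 + 36) - (-32 - 80)*39 = (8 + 3*I)*(-50 + 36) - (-32 - 80)*39 = (8 + 3*I)*(-14) - (-112)*39 = (-112 - 42*I) - 1*(-4368) = (-112 - 42*I) + 4368 = 4256 - 42*I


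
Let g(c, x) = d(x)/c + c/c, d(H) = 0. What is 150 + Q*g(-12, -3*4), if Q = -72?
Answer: 78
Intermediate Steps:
g(c, x) = 1 (g(c, x) = 0/c + c/c = 0 + 1 = 1)
150 + Q*g(-12, -3*4) = 150 - 72*1 = 150 - 72 = 78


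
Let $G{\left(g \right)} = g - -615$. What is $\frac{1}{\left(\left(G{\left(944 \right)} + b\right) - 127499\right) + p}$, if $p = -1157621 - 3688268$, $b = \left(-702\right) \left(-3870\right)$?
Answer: $- \frac{1}{2255089} \approx -4.4344 \cdot 10^{-7}$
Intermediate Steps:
$b = 2716740$
$G{\left(g \right)} = 615 + g$ ($G{\left(g \right)} = g + 615 = 615 + g$)
$p = -4845889$ ($p = -1157621 - 3688268 = -4845889$)
$\frac{1}{\left(\left(G{\left(944 \right)} + b\right) - 127499\right) + p} = \frac{1}{\left(\left(\left(615 + 944\right) + 2716740\right) - 127499\right) - 4845889} = \frac{1}{\left(\left(1559 + 2716740\right) - 127499\right) - 4845889} = \frac{1}{\left(2718299 - 127499\right) - 4845889} = \frac{1}{2590800 - 4845889} = \frac{1}{-2255089} = - \frac{1}{2255089}$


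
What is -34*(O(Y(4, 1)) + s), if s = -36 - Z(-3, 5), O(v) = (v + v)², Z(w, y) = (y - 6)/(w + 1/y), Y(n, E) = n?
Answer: -6579/7 ≈ -939.86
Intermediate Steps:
Z(w, y) = (-6 + y)/(w + 1/y)
O(v) = 4*v² (O(v) = (2*v)² = 4*v²)
s = -509/14 (s = -36 - 5*(-6 + 5)/(1 - 3*5) = -36 - 5*(-1)/(1 - 15) = -36 - 5*(-1)/(-14) = -36 - 5*(-1)*(-1)/14 = -36 - 1*5/14 = -36 - 5/14 = -509/14 ≈ -36.357)
-34*(O(Y(4, 1)) + s) = -34*(4*4² - 509/14) = -34*(4*16 - 509/14) = -34*(64 - 509/14) = -34*387/14 = -6579/7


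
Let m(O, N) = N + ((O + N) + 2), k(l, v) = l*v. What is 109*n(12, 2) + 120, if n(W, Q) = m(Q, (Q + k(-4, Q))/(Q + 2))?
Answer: 229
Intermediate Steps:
m(O, N) = 2 + O + 2*N (m(O, N) = N + ((N + O) + 2) = N + (2 + N + O) = 2 + O + 2*N)
n(W, Q) = 2 + Q - 6*Q/(2 + Q) (n(W, Q) = 2 + Q + 2*((Q - 4*Q)/(Q + 2)) = 2 + Q + 2*((-3*Q)/(2 + Q)) = 2 + Q + 2*(-3*Q/(2 + Q)) = 2 + Q - 6*Q/(2 + Q))
109*n(12, 2) + 120 = 109*(2 + 2 - 6*2/(2 + 2)) + 120 = 109*(2 + 2 - 6*2/4) + 120 = 109*(2 + 2 - 6*2*¼) + 120 = 109*(2 + 2 - 3) + 120 = 109*1 + 120 = 109 + 120 = 229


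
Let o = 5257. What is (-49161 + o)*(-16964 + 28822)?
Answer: -520613632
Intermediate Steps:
(-49161 + o)*(-16964 + 28822) = (-49161 + 5257)*(-16964 + 28822) = -43904*11858 = -520613632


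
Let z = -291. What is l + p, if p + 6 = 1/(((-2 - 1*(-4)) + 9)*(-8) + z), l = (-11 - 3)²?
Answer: 72009/379 ≈ 190.00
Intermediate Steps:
l = 196 (l = (-14)² = 196)
p = -2275/379 (p = -6 + 1/(((-2 - 1*(-4)) + 9)*(-8) - 291) = -6 + 1/(((-2 + 4) + 9)*(-8) - 291) = -6 + 1/((2 + 9)*(-8) - 291) = -6 + 1/(11*(-8) - 291) = -6 + 1/(-88 - 291) = -6 + 1/(-379) = -6 - 1/379 = -2275/379 ≈ -6.0026)
l + p = 196 - 2275/379 = 72009/379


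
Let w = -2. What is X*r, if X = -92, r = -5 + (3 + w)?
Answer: 368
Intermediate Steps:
r = -4 (r = -5 + (3 - 2) = -5 + 1 = -4)
X*r = -92*(-4) = 368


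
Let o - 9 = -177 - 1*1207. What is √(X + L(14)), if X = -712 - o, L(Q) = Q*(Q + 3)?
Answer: √901 ≈ 30.017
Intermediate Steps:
o = -1375 (o = 9 + (-177 - 1*1207) = 9 + (-177 - 1207) = 9 - 1384 = -1375)
L(Q) = Q*(3 + Q)
X = 663 (X = -712 - 1*(-1375) = -712 + 1375 = 663)
√(X + L(14)) = √(663 + 14*(3 + 14)) = √(663 + 14*17) = √(663 + 238) = √901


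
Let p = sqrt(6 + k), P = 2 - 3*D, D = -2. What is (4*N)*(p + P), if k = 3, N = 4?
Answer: 176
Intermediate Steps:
P = 8 (P = 2 - 3*(-2) = 2 + 6 = 8)
p = 3 (p = sqrt(6 + 3) = sqrt(9) = 3)
(4*N)*(p + P) = (4*4)*(3 + 8) = 16*11 = 176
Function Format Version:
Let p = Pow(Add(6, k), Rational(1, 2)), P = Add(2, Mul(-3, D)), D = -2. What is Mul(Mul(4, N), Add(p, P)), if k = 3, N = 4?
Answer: 176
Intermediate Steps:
P = 8 (P = Add(2, Mul(-3, -2)) = Add(2, 6) = 8)
p = 3 (p = Pow(Add(6, 3), Rational(1, 2)) = Pow(9, Rational(1, 2)) = 3)
Mul(Mul(4, N), Add(p, P)) = Mul(Mul(4, 4), Add(3, 8)) = Mul(16, 11) = 176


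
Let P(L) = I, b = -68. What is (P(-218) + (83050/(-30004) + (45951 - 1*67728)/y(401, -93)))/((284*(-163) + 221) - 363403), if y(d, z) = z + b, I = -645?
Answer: 176838523/141287365804 ≈ 0.0012516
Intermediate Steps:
P(L) = -645
y(d, z) = -68 + z (y(d, z) = z - 68 = -68 + z)
(P(-218) + (83050/(-30004) + (45951 - 1*67728)/y(401, -93)))/((284*(-163) + 221) - 363403) = (-645 + (83050/(-30004) + (45951 - 1*67728)/(-68 - 93)))/((284*(-163) + 221) - 363403) = (-645 + (83050*(-1/30004) + (45951 - 67728)/(-161)))/((-46292 + 221) - 363403) = (-645 + (-41525/15002 - 21777*(-1/161)))/(-46071 - 363403) = (-645 + (-41525/15002 + 3111/23))/(-409474) = (-645 + 45716147/345046)*(-1/409474) = -176838523/345046*(-1/409474) = 176838523/141287365804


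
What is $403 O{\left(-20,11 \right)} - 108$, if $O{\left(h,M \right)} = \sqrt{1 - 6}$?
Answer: $-108 + 403 i \sqrt{5} \approx -108.0 + 901.14 i$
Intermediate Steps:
$O{\left(h,M \right)} = i \sqrt{5}$ ($O{\left(h,M \right)} = \sqrt{-5} = i \sqrt{5}$)
$403 O{\left(-20,11 \right)} - 108 = 403 i \sqrt{5} - 108 = -108 + 403 i \sqrt{5}$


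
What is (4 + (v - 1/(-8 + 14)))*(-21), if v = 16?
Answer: -833/2 ≈ -416.50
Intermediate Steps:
(4 + (v - 1/(-8 + 14)))*(-21) = (4 + (16 - 1/(-8 + 14)))*(-21) = (4 + (16 - 1/6))*(-21) = (4 + 95/6)*(-21) = (119/6)*(-21) = -833/2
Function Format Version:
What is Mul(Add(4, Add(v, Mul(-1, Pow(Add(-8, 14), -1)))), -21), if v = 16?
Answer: Rational(-833, 2) ≈ -416.50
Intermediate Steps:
Mul(Add(4, Add(v, Mul(-1, Pow(Add(-8, 14), -1)))), -21) = Mul(Add(4, Add(16, Mul(-1, Pow(Add(-8, 14), -1)))), -21) = Mul(Add(4, Add(16, Mul(-1, Pow(6, -1)))), -21) = Mul(Add(4, Add(16, Mul(-1, Rational(1, 6)))), -21) = Mul(Add(4, Add(16, Rational(-1, 6))), -21) = Mul(Add(4, Rational(95, 6)), -21) = Mul(Rational(119, 6), -21) = Rational(-833, 2)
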